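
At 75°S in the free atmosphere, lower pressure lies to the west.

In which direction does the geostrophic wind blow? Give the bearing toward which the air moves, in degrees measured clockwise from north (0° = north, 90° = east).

180°

The pressure-gradient force points toward the west (bearing 270°).
Geostrophic balance: in the Southern Hemisphere the Coriolis force deflects motion to the left, so the geostrophic wind blows 90° to the left of the pressure-gradient force (low pressure on the right).
Rotating 270° by 90° counterclockwise gives 180° — the wind blows toward the south.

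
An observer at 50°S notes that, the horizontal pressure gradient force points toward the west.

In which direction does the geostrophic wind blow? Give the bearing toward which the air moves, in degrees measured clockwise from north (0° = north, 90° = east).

180°

The pressure-gradient force points toward the west (bearing 270°).
Geostrophic balance: in the Southern Hemisphere the Coriolis force deflects motion to the left, so the geostrophic wind blows 90° to the left of the pressure-gradient force (low pressure on the right).
Rotating 270° by 90° counterclockwise gives 180° — the wind blows toward the south.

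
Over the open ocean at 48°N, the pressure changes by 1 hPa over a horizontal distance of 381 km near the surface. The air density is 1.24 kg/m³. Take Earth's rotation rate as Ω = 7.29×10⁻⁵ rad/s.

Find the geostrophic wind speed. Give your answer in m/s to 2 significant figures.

Coriolis parameter at 48°N:
f = 2Ω sin φ = 2 × 7.29×10⁻⁵ × sin 48° = 1.08×10⁻⁴ s⁻¹
Pressure gradient: |∂P/∂n| = 100 Pa / 381000 m = 2.62×10⁻⁴ Pa/m
Geostrophic balance (pressure-gradient force = Coriolis force):
V_g = (1/(fρ)) |∂P/∂n| = 2.62×10⁻⁴ / (1.08×10⁻⁴ × 1.24) = 1.95 m/s

2.0 m/s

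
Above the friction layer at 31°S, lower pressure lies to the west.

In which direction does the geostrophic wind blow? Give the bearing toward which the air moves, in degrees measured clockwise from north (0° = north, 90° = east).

The pressure-gradient force points toward the west (bearing 270°).
Geostrophic balance: in the Southern Hemisphere the Coriolis force deflects motion to the left, so the geostrophic wind blows 90° to the left of the pressure-gradient force (low pressure on the right).
Rotating 270° by 90° counterclockwise gives 180° — the wind blows toward the south.

180°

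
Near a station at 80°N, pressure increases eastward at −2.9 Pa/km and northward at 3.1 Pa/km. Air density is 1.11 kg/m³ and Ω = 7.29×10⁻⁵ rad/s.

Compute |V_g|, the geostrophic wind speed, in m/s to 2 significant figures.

27 m/s

Coriolis parameter at 80°N:
f = 2Ω sin φ = 2 × 7.29×10⁻⁵ × sin 80° = 1.44×10⁻⁴ s⁻¹
Component geostrophic relations (x east, y north):
u_g = −(1/(fρ)) ∂P/∂y,  v_g = (1/(fρ)) ∂P/∂x
u_g = −(3.1×10⁻³)/(1.44×10⁻⁴ × 1.11) = −19.5 m/s;  v_g = (−2.9×10⁻³)/(1.44×10⁻⁴ × 1.11) = −18.2 m/s
|V_g| = √(u_g² + v_g²) = 26.6 m/s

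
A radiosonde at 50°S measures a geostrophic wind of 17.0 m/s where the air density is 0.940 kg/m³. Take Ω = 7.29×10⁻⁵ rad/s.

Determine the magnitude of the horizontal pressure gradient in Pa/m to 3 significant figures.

1.78×10⁻³ Pa/m

Coriolis parameter at 50°S:
f = 2Ω sin φ = 2 × 7.29×10⁻⁵ × sin 50° = 1.12×10⁻⁴ s⁻¹
Geostrophic balance rearranged: |∂P/∂n| = f ρ V_g
|∂P/∂n| = 1.12×10⁻⁴ × 0.940 × 17.0 = 1.78×10⁻³ Pa/m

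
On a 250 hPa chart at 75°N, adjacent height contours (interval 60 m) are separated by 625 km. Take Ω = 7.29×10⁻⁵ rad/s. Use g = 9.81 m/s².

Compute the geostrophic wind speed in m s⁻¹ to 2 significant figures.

6.7 m s⁻¹

Coriolis parameter at 75°N:
f = 2Ω sin φ = 2 × 7.29×10⁻⁵ × sin 75° = 1.41×10⁻⁴ s⁻¹
Height gradient: |∂Z/∂n| = 60 m / 625000 m = 9.60×10⁻⁵
On a pressure surface, geostrophic balance gives V_g = (g/f)|∂Z/∂n|:
V_g = 9.81 × 9.60×10⁻⁵ / 1.41×10⁻⁴ = 6.69 m/s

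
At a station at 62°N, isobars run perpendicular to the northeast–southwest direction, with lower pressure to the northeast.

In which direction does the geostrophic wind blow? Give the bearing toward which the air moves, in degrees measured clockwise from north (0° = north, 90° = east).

135°

The pressure-gradient force points toward the northeast (bearing 045°).
Geostrophic balance: in the Northern Hemisphere the Coriolis force deflects motion to the right, so the geostrophic wind blows 90° to the right of the pressure-gradient force (low pressure on the left).
Rotating 045° by 90° clockwise gives 135° — the wind blows toward the southeast.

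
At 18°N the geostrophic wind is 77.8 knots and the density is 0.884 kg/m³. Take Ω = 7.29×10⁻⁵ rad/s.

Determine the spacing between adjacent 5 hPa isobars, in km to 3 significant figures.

Coriolis parameter at 18°N:
f = 2Ω sin φ = 2 × 7.29×10⁻⁵ × sin 18° = 4.51×10⁻⁵ s⁻¹
Wind speed in SI: 77.8 knots = 40.0 m/s
Geostrophic balance rearranged: |∂P/∂n| = f ρ V_g
|∂P/∂n| = 4.51×10⁻⁵ × 0.884 × 40.0 = 1.59×10⁻³ Pa/m
Isobar spacing: Δn = ΔP/|∂P/∂n| = 500 Pa / 1.59×10⁻³ Pa/m = 313661 m ≈ 314 km

314 km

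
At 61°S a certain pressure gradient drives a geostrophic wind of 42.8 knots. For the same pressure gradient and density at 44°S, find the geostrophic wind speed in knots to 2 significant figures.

54 knots

With the same pressure gradient and density, V_g ∝ 1/f ∝ 1/sin φ.
V₂ = V₁ · sin φ₁ / sin φ₂ = 42.8 × sin 61° / sin 44°
V₂ = 42.8 × 0.8746/0.6947 = 54 knots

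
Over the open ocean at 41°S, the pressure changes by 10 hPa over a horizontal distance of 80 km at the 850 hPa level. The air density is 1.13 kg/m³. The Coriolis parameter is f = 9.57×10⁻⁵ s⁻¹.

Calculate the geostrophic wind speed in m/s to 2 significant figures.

Pressure gradient: |∂P/∂n| = 1000 Pa / 80000 m = 1.25×10⁻² Pa/m
Geostrophic balance (pressure-gradient force = Coriolis force):
V_g = (1/(fρ)) |∂P/∂n| = 1.25×10⁻² / (9.57×10⁻⁵ × 1.13) = 116 m/s

120 m/s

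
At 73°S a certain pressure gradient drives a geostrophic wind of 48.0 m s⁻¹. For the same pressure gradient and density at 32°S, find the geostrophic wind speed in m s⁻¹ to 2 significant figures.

87 m s⁻¹

With the same pressure gradient and density, V_g ∝ 1/f ∝ 1/sin φ.
V₂ = V₁ · sin φ₁ / sin φ₂ = 48.0 × sin 73° / sin 32°
V₂ = 48.0 × 0.9563/0.5299 = 87 m s⁻¹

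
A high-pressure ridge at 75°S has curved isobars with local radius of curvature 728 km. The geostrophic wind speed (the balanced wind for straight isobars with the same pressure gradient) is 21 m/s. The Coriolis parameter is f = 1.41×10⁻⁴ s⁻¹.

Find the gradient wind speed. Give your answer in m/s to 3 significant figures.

Around a high, pressure-gradient force acts outward with centrifugal, so Coriolis balances both:
fV = (1/ρ)|∂P/∂n| + V²/R  →  V² − fR·V + fR·V_g = 0
With fR = 1.41×10⁻⁴ × 728×10³ m = 103 m/s:
V = [fR − √((fR)² − 4 fR V_g)]/2 = [103 − √(103² − 4×103×21)]/2 = 29.4 m/s
Supergeostrophic (V > V_g = 21 m/s), as expected around a high.

29.4 m/s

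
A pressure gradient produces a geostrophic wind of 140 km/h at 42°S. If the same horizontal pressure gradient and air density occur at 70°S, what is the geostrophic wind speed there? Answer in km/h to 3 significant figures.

99.7 km/h

With the same pressure gradient and density, V_g ∝ 1/f ∝ 1/sin φ.
V₂ = V₁ · sin φ₁ / sin φ₂ = 140 × sin 42° / sin 70°
V₂ = 140 × 0.6691/0.9397 = 99.7 km/h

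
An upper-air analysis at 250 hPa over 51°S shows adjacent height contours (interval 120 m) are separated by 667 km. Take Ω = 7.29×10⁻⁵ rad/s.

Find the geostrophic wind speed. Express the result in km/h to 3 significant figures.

Coriolis parameter at 51°S:
f = 2Ω sin φ = 2 × 7.29×10⁻⁵ × sin 51° = 1.13×10⁻⁴ s⁻¹
Height gradient: |∂Z/∂n| = 120 m / 667000 m = 1.80×10⁻⁴
On a pressure surface, geostrophic balance gives V_g = (g/f)|∂Z/∂n|:
V_g = 9.81 × 1.80×10⁻⁴ / 1.13×10⁻⁴ = 15.6 m/s
Converting: 15.6 m/s × 3.6 = 56.1 km/h

56.1 km/h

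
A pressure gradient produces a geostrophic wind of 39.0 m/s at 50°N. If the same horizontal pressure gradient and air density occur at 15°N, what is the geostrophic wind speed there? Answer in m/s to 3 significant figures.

115 m/s

With the same pressure gradient and density, V_g ∝ 1/f ∝ 1/sin φ.
V₂ = V₁ · sin φ₁ / sin φ₂ = 39.0 × sin 50° / sin 15°
V₂ = 39.0 × 0.7660/0.2588 = 115 m/s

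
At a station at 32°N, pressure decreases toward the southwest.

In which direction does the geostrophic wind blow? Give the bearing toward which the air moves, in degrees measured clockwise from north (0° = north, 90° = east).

The pressure-gradient force points toward the southwest (bearing 225°).
Geostrophic balance: in the Northern Hemisphere the Coriolis force deflects motion to the right, so the geostrophic wind blows 90° to the right of the pressure-gradient force (low pressure on the left).
Rotating 225° by 90° clockwise gives 315° — the wind blows toward the northwest.

315°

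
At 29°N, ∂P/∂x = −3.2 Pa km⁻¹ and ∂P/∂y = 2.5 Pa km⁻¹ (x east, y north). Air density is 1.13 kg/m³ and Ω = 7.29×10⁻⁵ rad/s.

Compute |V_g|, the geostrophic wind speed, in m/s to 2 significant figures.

Coriolis parameter at 29°N:
f = 2Ω sin φ = 2 × 7.29×10⁻⁵ × sin 29° = 7.07×10⁻⁵ s⁻¹
Component geostrophic relations (x east, y north):
u_g = −(1/(fρ)) ∂P/∂y,  v_g = (1/(fρ)) ∂P/∂x
u_g = −(2.5×10⁻³)/(7.07×10⁻⁵ × 1.13) = −31.3 m/s;  v_g = (−3.2×10⁻³)/(7.07×10⁻⁵ × 1.13) = −40.1 m/s
|V_g| = √(u_g² + v_g²) = 50.8 m/s

51 m/s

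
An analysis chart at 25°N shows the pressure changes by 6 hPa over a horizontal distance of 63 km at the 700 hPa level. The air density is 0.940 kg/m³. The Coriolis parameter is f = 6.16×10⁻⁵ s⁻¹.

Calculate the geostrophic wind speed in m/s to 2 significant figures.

160 m/s

Pressure gradient: |∂P/∂n| = 600 Pa / 63000 m = 9.52×10⁻³ Pa/m
Geostrophic balance (pressure-gradient force = Coriolis force):
V_g = (1/(fρ)) |∂P/∂n| = 9.52×10⁻³ / (6.16×10⁻⁵ × 0.940) = 164 m/s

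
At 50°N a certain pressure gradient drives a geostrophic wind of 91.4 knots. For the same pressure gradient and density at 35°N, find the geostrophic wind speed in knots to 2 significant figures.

With the same pressure gradient and density, V_g ∝ 1/f ∝ 1/sin φ.
V₂ = V₁ · sin φ₁ / sin φ₂ = 91.4 × sin 50° / sin 35°
V₂ = 91.4 × 0.7660/0.5736 = 120 knots

120 knots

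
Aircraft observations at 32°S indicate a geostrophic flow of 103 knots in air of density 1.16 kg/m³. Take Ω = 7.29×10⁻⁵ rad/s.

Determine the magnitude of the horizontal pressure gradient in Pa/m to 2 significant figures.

4.7×10⁻³ Pa/m

Coriolis parameter at 32°S:
f = 2Ω sin φ = 2 × 7.29×10⁻⁵ × sin 32° = 7.73×10⁻⁵ s⁻¹
Wind speed in SI: 103 knots = 53.0 m/s
Geostrophic balance rearranged: |∂P/∂n| = f ρ V_g
|∂P/∂n| = 7.73×10⁻⁵ × 1.16 × 53.0 = 4.75×10⁻³ Pa/m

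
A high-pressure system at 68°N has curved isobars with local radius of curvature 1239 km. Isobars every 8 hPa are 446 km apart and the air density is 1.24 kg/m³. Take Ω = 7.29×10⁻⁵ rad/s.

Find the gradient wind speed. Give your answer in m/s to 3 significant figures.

11.5 m/s

Coriolis parameter at 68°N:
f = 2Ω sin φ = 2 × 7.29×10⁻⁵ × sin 68° = 1.35×10⁻⁴ s⁻¹
Pressure gradient: |∂P/∂n| = 800 Pa / 446000 m = 1.79×10⁻³ Pa/m
Geostrophic speed: V_g = |∂P/∂n|/(fρ) = 1.79×10⁻³/(1.35×10⁻⁴ × 1.24) = 10.7 m/s
Around a high, pressure-gradient force acts outward with centrifugal, so Coriolis balances both:
fV = (1/ρ)|∂P/∂n| + V²/R  →  V² − fR·V + fR·V_g = 0
With fR = 1.35×10⁻⁴ × 1239×10³ m = 167 m/s:
V = [fR − √((fR)² − 4 fR V_g)]/2 = [167 − √(167² − 4×167×10.7)]/2 = 11.5 m/s
Supergeostrophic (V > V_g = 10.7 m/s), as expected around a high.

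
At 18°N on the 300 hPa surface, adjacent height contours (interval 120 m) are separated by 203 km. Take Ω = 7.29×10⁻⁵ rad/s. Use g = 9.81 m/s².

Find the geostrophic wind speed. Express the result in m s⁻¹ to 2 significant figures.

Coriolis parameter at 18°N:
f = 2Ω sin φ = 2 × 7.29×10⁻⁵ × sin 18° = 4.51×10⁻⁵ s⁻¹
Height gradient: |∂Z/∂n| = 120 m / 203000 m = 5.91×10⁻⁴
On a pressure surface, geostrophic balance gives V_g = (g/f)|∂Z/∂n|:
V_g = 9.81 × 5.91×10⁻⁴ / 4.51×10⁻⁵ = 129 m/s

130 m s⁻¹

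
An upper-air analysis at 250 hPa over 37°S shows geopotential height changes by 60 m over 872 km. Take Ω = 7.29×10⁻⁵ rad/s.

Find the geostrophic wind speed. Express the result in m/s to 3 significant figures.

Coriolis parameter at 37°S:
f = 2Ω sin φ = 2 × 7.29×10⁻⁵ × sin 37° = 8.77×10⁻⁵ s⁻¹
Height gradient: |∂Z/∂n| = 60 m / 872000 m = 6.88×10⁻⁵
On a pressure surface, geostrophic balance gives V_g = (g/f)|∂Z/∂n|:
V_g = 9.81 × 6.88×10⁻⁵ / 8.77×10⁻⁵ = 7.69 m/s

7.69 m/s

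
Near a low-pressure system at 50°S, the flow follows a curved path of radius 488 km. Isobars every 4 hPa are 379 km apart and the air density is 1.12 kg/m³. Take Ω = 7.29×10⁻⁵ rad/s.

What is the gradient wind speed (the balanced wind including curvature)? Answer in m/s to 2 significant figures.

Coriolis parameter at 50°S:
f = 2Ω sin φ = 2 × 7.29×10⁻⁵ × sin 50° = 1.12×10⁻⁴ s⁻¹
Pressure gradient: |∂P/∂n| = 400 Pa / 379000 m = 1.06×10⁻³ Pa/m
Geostrophic speed: V_g = |∂P/∂n|/(fρ) = 1.06×10⁻³/(1.12×10⁻⁴ × 1.12) = 8.44 m/s
Around a low, centrifugal force acts outward with Coriolis, so pressure-gradient force balances both:
(1/ρ)|∂P/∂n| = fV + V²/R  →  V² + fR·V − fR·V_g = 0
With fR = 1.12×10⁻⁴ × 488×10³ m = 54.5 m/s:
V = [−fR + √((fR)² + 4 fR V_g)]/2 = [−54.5 + √(54.5² + 4×54.5×8.44)]/2 = 7.43 m/s
Subgeostrophic (V < V_g = 8.44 m/s), as expected around a low.

7.4 m/s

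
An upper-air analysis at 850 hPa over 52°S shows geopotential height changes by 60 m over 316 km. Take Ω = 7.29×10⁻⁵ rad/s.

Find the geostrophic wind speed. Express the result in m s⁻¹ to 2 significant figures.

Coriolis parameter at 52°S:
f = 2Ω sin φ = 2 × 7.29×10⁻⁵ × sin 52° = 1.15×10⁻⁴ s⁻¹
Height gradient: |∂Z/∂n| = 60 m / 316000 m = 1.90×10⁻⁴
On a pressure surface, geostrophic balance gives V_g = (g/f)|∂Z/∂n|:
V_g = 9.81 × 1.90×10⁻⁴ / 1.15×10⁻⁴ = 16.2 m/s

16 m s⁻¹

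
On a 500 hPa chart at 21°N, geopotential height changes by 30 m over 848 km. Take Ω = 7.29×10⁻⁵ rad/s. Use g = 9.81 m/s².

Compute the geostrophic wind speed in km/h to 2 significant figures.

24 km/h

Coriolis parameter at 21°N:
f = 2Ω sin φ = 2 × 7.29×10⁻⁵ × sin 21° = 5.23×10⁻⁵ s⁻¹
Height gradient: |∂Z/∂n| = 30 m / 848000 m = 3.54×10⁻⁵
On a pressure surface, geostrophic balance gives V_g = (g/f)|∂Z/∂n|:
V_g = 9.81 × 3.54×10⁻⁵ / 5.23×10⁻⁵ = 6.64 m/s
Converting: 6.64 m/s × 3.6 = 24 km/h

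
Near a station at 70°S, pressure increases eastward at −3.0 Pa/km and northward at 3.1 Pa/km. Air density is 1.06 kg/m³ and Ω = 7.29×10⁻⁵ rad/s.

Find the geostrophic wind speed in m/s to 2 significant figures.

Coriolis parameter at 70°S:
f = 2Ω sin φ = 2 × 7.29×10⁻⁵ × sin 70° = 1.37×10⁻⁴ s⁻¹
In the Southern Hemisphere f is negative: f = −1.37×10⁻⁴ s⁻¹.
Component geostrophic relations (x east, y north):
u_g = −(1/(fρ)) ∂P/∂y,  v_g = (1/(fρ)) ∂P/∂x
u_g = −(3.1×10⁻³)/(−1.37×10⁻⁴ × 1.06) = 21.3 m/s;  v_g = (−3.0×10⁻³)/(−1.37×10⁻⁴ × 1.06) = 20.7 m/s
|V_g| = √(u_g² + v_g²) = 29.7 m/s

30 m/s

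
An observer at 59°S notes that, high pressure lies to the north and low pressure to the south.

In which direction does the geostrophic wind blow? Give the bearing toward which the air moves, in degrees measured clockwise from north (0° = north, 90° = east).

The pressure-gradient force points toward the south (bearing 180°).
Geostrophic balance: in the Southern Hemisphere the Coriolis force deflects motion to the left, so the geostrophic wind blows 90° to the left of the pressure-gradient force (low pressure on the right).
Rotating 180° by 90° counterclockwise gives 090° — the wind blows toward the east.

090°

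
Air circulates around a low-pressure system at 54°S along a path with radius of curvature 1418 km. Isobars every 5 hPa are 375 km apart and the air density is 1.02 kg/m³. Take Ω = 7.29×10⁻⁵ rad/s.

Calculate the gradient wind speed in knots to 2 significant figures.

20 knots

Coriolis parameter at 54°S:
f = 2Ω sin φ = 2 × 7.29×10⁻⁵ × sin 54° = 1.18×10⁻⁴ s⁻¹
Pressure gradient: |∂P/∂n| = 500 Pa / 375000 m = 1.33×10⁻³ Pa/m
Geostrophic speed: V_g = |∂P/∂n|/(fρ) = 1.33×10⁻³/(1.18×10⁻⁴ × 1.02) = 11.1 m/s
Around a low, centrifugal force acts outward with Coriolis, so pressure-gradient force balances both:
(1/ρ)|∂P/∂n| = fV + V²/R  →  V² + fR·V − fR·V_g = 0
With fR = 1.18×10⁻⁴ × 1418×10³ m = 167 m/s:
V = [−fR + √((fR)² + 4 fR V_g)]/2 = [−167 + √(167² + 4×167×11.1)]/2 = 10.4 m/s
Subgeostrophic (V < V_g = 11.1 m/s), as expected around a low.
Converting: 10.4 m/s × 1.944 = 20 knots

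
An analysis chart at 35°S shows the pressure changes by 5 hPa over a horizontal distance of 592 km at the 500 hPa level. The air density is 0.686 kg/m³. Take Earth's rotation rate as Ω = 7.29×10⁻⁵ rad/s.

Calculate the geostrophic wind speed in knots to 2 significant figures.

Coriolis parameter at 35°S:
f = 2Ω sin φ = 2 × 7.29×10⁻⁵ × sin 35° = 8.36×10⁻⁵ s⁻¹
Pressure gradient: |∂P/∂n| = 500 Pa / 592000 m = 8.45×10⁻⁴ Pa/m
Geostrophic balance (pressure-gradient force = Coriolis force):
V_g = (1/(fρ)) |∂P/∂n| = 8.45×10⁻⁴ / (8.36×10⁻⁵ × 0.686) = 14.7 m/s
Converting: 14.7 m/s × 1.944 = 29 knots

29 knots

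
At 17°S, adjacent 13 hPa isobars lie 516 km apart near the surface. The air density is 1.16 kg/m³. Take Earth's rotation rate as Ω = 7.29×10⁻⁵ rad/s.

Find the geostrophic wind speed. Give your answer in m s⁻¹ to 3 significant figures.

50.9 m s⁻¹

Coriolis parameter at 17°S:
f = 2Ω sin φ = 2 × 7.29×10⁻⁵ × sin 17° = 4.26×10⁻⁵ s⁻¹
Pressure gradient: |∂P/∂n| = 1300 Pa / 516000 m = 2.52×10⁻³ Pa/m
Geostrophic balance (pressure-gradient force = Coriolis force):
V_g = (1/(fρ)) |∂P/∂n| = 2.52×10⁻³ / (4.26×10⁻⁵ × 1.16) = 50.9 m/s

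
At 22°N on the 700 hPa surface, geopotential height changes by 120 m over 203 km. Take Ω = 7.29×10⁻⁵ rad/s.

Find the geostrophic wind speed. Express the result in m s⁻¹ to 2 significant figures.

110 m s⁻¹

Coriolis parameter at 22°N:
f = 2Ω sin φ = 2 × 7.29×10⁻⁵ × sin 22° = 5.46×10⁻⁵ s⁻¹
Height gradient: |∂Z/∂n| = 120 m / 203000 m = 5.91×10⁻⁴
On a pressure surface, geostrophic balance gives V_g = (g/f)|∂Z/∂n|:
V_g = 9.81 × 5.91×10⁻⁴ / 5.46×10⁻⁵ = 106 m/s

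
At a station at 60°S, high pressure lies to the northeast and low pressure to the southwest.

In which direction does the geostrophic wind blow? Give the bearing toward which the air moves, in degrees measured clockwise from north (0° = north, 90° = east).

135°

The pressure-gradient force points toward the southwest (bearing 225°).
Geostrophic balance: in the Southern Hemisphere the Coriolis force deflects motion to the left, so the geostrophic wind blows 90° to the left of the pressure-gradient force (low pressure on the right).
Rotating 225° by 90° counterclockwise gives 135° — the wind blows toward the southeast.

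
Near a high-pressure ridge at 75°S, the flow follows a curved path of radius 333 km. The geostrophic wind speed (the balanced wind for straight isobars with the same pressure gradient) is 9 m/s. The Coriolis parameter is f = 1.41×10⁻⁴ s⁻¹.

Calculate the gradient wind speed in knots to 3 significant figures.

23.6 knots

Around a high, pressure-gradient force acts outward with centrifugal, so Coriolis balances both:
fV = (1/ρ)|∂P/∂n| + V²/R  →  V² − fR·V + fR·V_g = 0
With fR = 1.41×10⁻⁴ × 333×10³ m = 47.0 m/s:
V = [fR − √((fR)² − 4 fR V_g)]/2 = [47.0 − √(47.0² − 4×47.0×9)]/2 = 12.1 m/s
Supergeostrophic (V > V_g = 9 m/s), as expected around a high.
Converting: 12.1 m/s × 1.944 = 23.6 knots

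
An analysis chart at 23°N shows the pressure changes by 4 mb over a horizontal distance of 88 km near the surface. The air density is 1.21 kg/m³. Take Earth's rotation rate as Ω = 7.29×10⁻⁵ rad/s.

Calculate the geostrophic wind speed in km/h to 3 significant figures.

Coriolis parameter at 23°N:
f = 2Ω sin φ = 2 × 7.29×10⁻⁵ × sin 23° = 5.70×10⁻⁵ s⁻¹
Pressure gradient: |∂P/∂n| = 400 Pa / 88000 m = 4.55×10⁻³ Pa/m
Geostrophic balance (pressure-gradient force = Coriolis force):
V_g = (1/(fρ)) |∂P/∂n| = 4.55×10⁻³ / (5.70×10⁻⁵ × 1.21) = 65.9 m/s
Converting: 65.9 m/s × 3.6 = 237 km/h

237 km/h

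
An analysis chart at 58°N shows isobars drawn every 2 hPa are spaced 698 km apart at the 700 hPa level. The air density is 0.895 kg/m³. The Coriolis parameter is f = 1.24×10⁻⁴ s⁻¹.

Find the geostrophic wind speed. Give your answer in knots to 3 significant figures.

5.02 knots

Pressure gradient: |∂P/∂n| = 200 Pa / 698000 m = 2.87×10⁻⁴ Pa/m
Geostrophic balance (pressure-gradient force = Coriolis force):
V_g = (1/(fρ)) |∂P/∂n| = 2.87×10⁻⁴ / (1.24×10⁻⁴ × 0.895) = 2.58 m/s
Converting: 2.58 m/s × 1.944 = 5.02 knots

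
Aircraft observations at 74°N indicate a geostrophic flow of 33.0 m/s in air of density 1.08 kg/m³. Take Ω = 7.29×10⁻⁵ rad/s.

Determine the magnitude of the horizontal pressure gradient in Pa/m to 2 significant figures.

Coriolis parameter at 74°N:
f = 2Ω sin φ = 2 × 7.29×10⁻⁵ × sin 74° = 1.40×10⁻⁴ s⁻¹
Geostrophic balance rearranged: |∂P/∂n| = f ρ V_g
|∂P/∂n| = 1.40×10⁻⁴ × 1.08 × 33.0 = 5.00×10⁻³ Pa/m

5.0×10⁻³ Pa/m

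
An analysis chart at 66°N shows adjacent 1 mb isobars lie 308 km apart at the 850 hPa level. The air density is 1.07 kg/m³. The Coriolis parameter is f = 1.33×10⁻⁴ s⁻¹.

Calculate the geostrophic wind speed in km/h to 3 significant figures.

8.21 km/h

Pressure gradient: |∂P/∂n| = 100 Pa / 308000 m = 3.25×10⁻⁴ Pa/m
Geostrophic balance (pressure-gradient force = Coriolis force):
V_g = (1/(fρ)) |∂P/∂n| = 3.25×10⁻⁴ / (1.33×10⁻⁴ × 1.07) = 2.28 m/s
Converting: 2.28 m/s × 3.6 = 8.21 km/h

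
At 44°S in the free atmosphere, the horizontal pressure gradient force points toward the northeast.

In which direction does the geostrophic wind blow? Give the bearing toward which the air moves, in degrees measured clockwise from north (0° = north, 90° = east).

The pressure-gradient force points toward the northeast (bearing 045°).
Geostrophic balance: in the Southern Hemisphere the Coriolis force deflects motion to the left, so the geostrophic wind blows 90° to the left of the pressure-gradient force (low pressure on the right).
Rotating 045° by 90° counterclockwise gives 315° — the wind blows toward the northwest.

315°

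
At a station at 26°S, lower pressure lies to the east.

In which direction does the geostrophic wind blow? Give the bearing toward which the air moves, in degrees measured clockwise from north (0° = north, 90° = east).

000°

The pressure-gradient force points toward the east (bearing 090°).
Geostrophic balance: in the Southern Hemisphere the Coriolis force deflects motion to the left, so the geostrophic wind blows 90° to the left of the pressure-gradient force (low pressure on the right).
Rotating 090° by 90° counterclockwise gives 000° — the wind blows toward the north.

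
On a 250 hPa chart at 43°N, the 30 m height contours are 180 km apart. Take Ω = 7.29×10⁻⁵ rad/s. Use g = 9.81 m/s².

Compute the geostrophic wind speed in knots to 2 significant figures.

32 knots

Coriolis parameter at 43°N:
f = 2Ω sin φ = 2 × 7.29×10⁻⁵ × sin 43° = 9.94×10⁻⁵ s⁻¹
Height gradient: |∂Z/∂n| = 30 m / 180000 m = 1.67×10⁻⁴
On a pressure surface, geostrophic balance gives V_g = (g/f)|∂Z/∂n|:
V_g = 9.81 × 1.67×10⁻⁴ / 9.94×10⁻⁵ = 16.4 m/s
Converting: 16.4 m/s × 1.944 = 32 knots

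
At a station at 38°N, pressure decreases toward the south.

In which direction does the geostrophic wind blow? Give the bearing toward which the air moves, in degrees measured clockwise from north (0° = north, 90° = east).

The pressure-gradient force points toward the south (bearing 180°).
Geostrophic balance: in the Northern Hemisphere the Coriolis force deflects motion to the right, so the geostrophic wind blows 90° to the right of the pressure-gradient force (low pressure on the left).
Rotating 180° by 90° clockwise gives 270° — the wind blows toward the west.

270°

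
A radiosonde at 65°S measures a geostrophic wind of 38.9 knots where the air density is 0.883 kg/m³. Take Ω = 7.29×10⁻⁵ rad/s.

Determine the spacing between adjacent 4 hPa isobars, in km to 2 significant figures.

Coriolis parameter at 65°S:
f = 2Ω sin φ = 2 × 7.29×10⁻⁵ × sin 65° = 1.32×10⁻⁴ s⁻¹
Wind speed in SI: 38.9 knots = 20.0 m/s
Geostrophic balance rearranged: |∂P/∂n| = f ρ V_g
|∂P/∂n| = 1.32×10⁻⁴ × 0.883 × 20.0 = 2.33×10⁻³ Pa/m
Isobar spacing: Δn = ΔP/|∂P/∂n| = 400 Pa / 2.33×10⁻³ Pa/m = 171308 m ≈ 170 km

170 km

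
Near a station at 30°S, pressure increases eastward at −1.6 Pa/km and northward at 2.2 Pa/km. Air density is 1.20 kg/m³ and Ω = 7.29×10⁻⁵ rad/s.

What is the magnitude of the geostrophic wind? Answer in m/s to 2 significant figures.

31 m/s

Coriolis parameter at 30°S:
f = 2Ω sin φ = 2 × 7.29×10⁻⁵ × sin 30° = 7.29×10⁻⁵ s⁻¹
In the Southern Hemisphere f is negative: f = −7.29×10⁻⁵ s⁻¹.
Component geostrophic relations (x east, y north):
u_g = −(1/(fρ)) ∂P/∂y,  v_g = (1/(fρ)) ∂P/∂x
u_g = −(2.2×10⁻³)/(−7.29×10⁻⁵ × 1.20) = 25.1 m/s;  v_g = (−1.6×10⁻³)/(−7.29×10⁻⁵ × 1.20) = 18.3 m/s
|V_g| = √(u_g² + v_g²) = 31.1 m/s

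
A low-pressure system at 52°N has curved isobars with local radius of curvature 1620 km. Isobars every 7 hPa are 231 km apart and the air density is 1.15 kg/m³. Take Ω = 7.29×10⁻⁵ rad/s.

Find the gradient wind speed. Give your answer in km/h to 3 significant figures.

Coriolis parameter at 52°N:
f = 2Ω sin φ = 2 × 7.29×10⁻⁵ × sin 52° = 1.15×10⁻⁴ s⁻¹
Pressure gradient: |∂P/∂n| = 700 Pa / 231000 m = 3.03×10⁻³ Pa/m
Geostrophic speed: V_g = |∂P/∂n|/(fρ) = 3.03×10⁻³/(1.15×10⁻⁴ × 1.15) = 22.9 m/s
Around a low, centrifugal force acts outward with Coriolis, so pressure-gradient force balances both:
(1/ρ)|∂P/∂n| = fV + V²/R  →  V² + fR·V − fR·V_g = 0
With fR = 1.15×10⁻⁴ × 1620×10³ m = 186 m/s:
V = [−fR + √((fR)² + 4 fR V_g)]/2 = [−186 + √(186² + 4×186×22.9)]/2 = 20.6 m/s
Subgeostrophic (V < V_g = 22.9 m/s), as expected around a low.
Converting: 20.6 m/s × 3.6 = 74.3 km/h

74.3 km/h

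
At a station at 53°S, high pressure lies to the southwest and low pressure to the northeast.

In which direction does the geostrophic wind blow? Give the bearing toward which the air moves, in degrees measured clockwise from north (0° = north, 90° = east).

315°

The pressure-gradient force points toward the northeast (bearing 045°).
Geostrophic balance: in the Southern Hemisphere the Coriolis force deflects motion to the left, so the geostrophic wind blows 90° to the left of the pressure-gradient force (low pressure on the right).
Rotating 045° by 90° counterclockwise gives 315° — the wind blows toward the northwest.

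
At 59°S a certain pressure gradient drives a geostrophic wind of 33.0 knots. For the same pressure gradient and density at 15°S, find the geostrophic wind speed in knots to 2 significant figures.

With the same pressure gradient and density, V_g ∝ 1/f ∝ 1/sin φ.
V₂ = V₁ · sin φ₁ / sin φ₂ = 33.0 × sin 59° / sin 15°
V₂ = 33.0 × 0.8572/0.2588 = 110 knots

110 knots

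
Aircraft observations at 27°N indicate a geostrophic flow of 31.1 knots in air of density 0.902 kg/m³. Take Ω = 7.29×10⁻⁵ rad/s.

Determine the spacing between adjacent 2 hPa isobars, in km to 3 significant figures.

209 km

Coriolis parameter at 27°N:
f = 2Ω sin φ = 2 × 7.29×10⁻⁵ × sin 27° = 6.62×10⁻⁵ s⁻¹
Wind speed in SI: 31.1 knots = 16.0 m/s
Geostrophic balance rearranged: |∂P/∂n| = f ρ V_g
|∂P/∂n| = 6.62×10⁻⁵ × 0.902 × 16.0 = 9.55×10⁻⁴ Pa/m
Isobar spacing: Δn = ΔP/|∂P/∂n| = 200 Pa / 9.55×10⁻⁴ Pa/m = 209373 m ≈ 209 km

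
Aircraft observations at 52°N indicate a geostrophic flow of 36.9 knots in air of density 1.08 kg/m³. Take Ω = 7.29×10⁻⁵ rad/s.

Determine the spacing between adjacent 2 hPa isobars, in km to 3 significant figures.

84.9 km

Coriolis parameter at 52°N:
f = 2Ω sin φ = 2 × 7.29×10⁻⁵ × sin 52° = 1.15×10⁻⁴ s⁻¹
Wind speed in SI: 36.9 knots = 19.0 m/s
Geostrophic balance rearranged: |∂P/∂n| = f ρ V_g
|∂P/∂n| = 1.15×10⁻⁴ × 1.08 × 19.0 = 2.36×10⁻³ Pa/m
Isobar spacing: Δn = ΔP/|∂P/∂n| = 200 Pa / 2.36×10⁻³ Pa/m = 84909 m ≈ 84.9 km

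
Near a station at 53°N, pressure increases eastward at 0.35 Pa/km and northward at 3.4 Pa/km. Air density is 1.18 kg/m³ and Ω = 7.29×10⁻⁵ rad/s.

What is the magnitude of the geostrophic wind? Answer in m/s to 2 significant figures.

25 m/s

Coriolis parameter at 53°N:
f = 2Ω sin φ = 2 × 7.29×10⁻⁵ × sin 53° = 1.16×10⁻⁴ s⁻¹
Component geostrophic relations (x east, y north):
u_g = −(1/(fρ)) ∂P/∂y,  v_g = (1/(fρ)) ∂P/∂x
u_g = −(3.4×10⁻³)/(1.16×10⁻⁴ × 1.18) = −24.7 m/s;  v_g = (0.35×10⁻³)/(1.16×10⁻⁴ × 1.18) = 2.55 m/s
|V_g| = √(u_g² + v_g²) = 24.9 m/s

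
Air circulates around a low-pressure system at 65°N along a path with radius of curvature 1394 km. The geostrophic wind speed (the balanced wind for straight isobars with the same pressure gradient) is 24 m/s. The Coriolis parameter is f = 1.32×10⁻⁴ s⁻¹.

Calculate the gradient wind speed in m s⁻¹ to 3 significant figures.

21.5 m s⁻¹

Around a low, centrifugal force acts outward with Coriolis, so pressure-gradient force balances both:
(1/ρ)|∂P/∂n| = fV + V²/R  →  V² + fR·V − fR·V_g = 0
With fR = 1.32×10⁻⁴ × 1394×10³ m = 184 m/s:
V = [−fR + √((fR)² + 4 fR V_g)]/2 = [−184 + √(184² + 4×184×24)]/2 = 21.5 m/s
Subgeostrophic (V < V_g = 24 m/s), as expected around a low.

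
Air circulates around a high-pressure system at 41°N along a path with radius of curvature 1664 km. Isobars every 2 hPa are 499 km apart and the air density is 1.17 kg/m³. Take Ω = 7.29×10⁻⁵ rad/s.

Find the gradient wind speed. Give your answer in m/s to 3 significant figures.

Coriolis parameter at 41°N:
f = 2Ω sin φ = 2 × 7.29×10⁻⁵ × sin 41° = 9.57×10⁻⁵ s⁻¹
Pressure gradient: |∂P/∂n| = 200 Pa / 499000 m = 4.01×10⁻⁴ Pa/m
Geostrophic speed: V_g = |∂P/∂n|/(fρ) = 4.01×10⁻⁴/(9.57×10⁻⁵ × 1.17) = 3.58 m/s
Around a high, pressure-gradient force acts outward with centrifugal, so Coriolis balances both:
fV = (1/ρ)|∂P/∂n| + V²/R  →  V² − fR·V + fR·V_g = 0
With fR = 9.57×10⁻⁵ × 1664×10³ m = 159 m/s:
V = [fR − √((fR)² − 4 fR V_g)]/2 = [159 − √(159² − 4×159×3.58)]/2 = 3.67 m/s
Supergeostrophic (V > V_g = 3.58 m/s), as expected around a high.

3.67 m/s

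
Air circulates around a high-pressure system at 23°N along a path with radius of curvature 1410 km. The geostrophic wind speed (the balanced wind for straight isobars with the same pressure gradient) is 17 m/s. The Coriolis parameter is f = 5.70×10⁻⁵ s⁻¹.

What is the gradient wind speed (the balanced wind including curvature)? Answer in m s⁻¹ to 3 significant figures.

24.4 m s⁻¹

Around a high, pressure-gradient force acts outward with centrifugal, so Coriolis balances both:
fV = (1/ρ)|∂P/∂n| + V²/R  →  V² − fR·V + fR·V_g = 0
With fR = 5.70×10⁻⁵ × 1410×10³ m = 80.4 m/s:
V = [fR − √((fR)² − 4 fR V_g)]/2 = [80.4 − √(80.4² − 4×80.4×17)]/2 = 24.4 m/s
Supergeostrophic (V > V_g = 17 m/s), as expected around a high.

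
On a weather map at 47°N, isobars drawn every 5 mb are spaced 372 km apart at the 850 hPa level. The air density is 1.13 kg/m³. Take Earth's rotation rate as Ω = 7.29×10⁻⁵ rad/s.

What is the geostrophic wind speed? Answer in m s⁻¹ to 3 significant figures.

Coriolis parameter at 47°N:
f = 2Ω sin φ = 2 × 7.29×10⁻⁵ × sin 47° = 1.07×10⁻⁴ s⁻¹
Pressure gradient: |∂P/∂n| = 500 Pa / 372000 m = 1.34×10⁻³ Pa/m
Geostrophic balance (pressure-gradient force = Coriolis force):
V_g = (1/(fρ)) |∂P/∂n| = 1.34×10⁻³ / (1.07×10⁻⁴ × 1.13) = 11.2 m/s

11.2 m s⁻¹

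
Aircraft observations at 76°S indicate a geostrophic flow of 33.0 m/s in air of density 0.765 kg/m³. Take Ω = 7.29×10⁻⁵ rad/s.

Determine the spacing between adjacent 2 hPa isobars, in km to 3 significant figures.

Coriolis parameter at 76°S:
f = 2Ω sin φ = 2 × 7.29×10⁻⁵ × sin 76° = 1.41×10⁻⁴ s⁻¹
Geostrophic balance rearranged: |∂P/∂n| = f ρ V_g
|∂P/∂n| = 1.41×10⁻⁴ × 0.765 × 33.0 = 3.57×10⁻³ Pa/m
Isobar spacing: Δn = ΔP/|∂P/∂n| = 200 Pa / 3.57×10⁻³ Pa/m = 56001 m ≈ 56.0 km

56.0 km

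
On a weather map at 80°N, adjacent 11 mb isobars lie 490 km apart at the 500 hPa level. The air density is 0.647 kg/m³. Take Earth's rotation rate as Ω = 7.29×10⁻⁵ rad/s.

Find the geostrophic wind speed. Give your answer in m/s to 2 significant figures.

Coriolis parameter at 80°N:
f = 2Ω sin φ = 2 × 7.29×10⁻⁵ × sin 80° = 1.44×10⁻⁴ s⁻¹
Pressure gradient: |∂P/∂n| = 1100 Pa / 490000 m = 2.24×10⁻³ Pa/m
Geostrophic balance (pressure-gradient force = Coriolis force):
V_g = (1/(fρ)) |∂P/∂n| = 2.24×10⁻³ / (1.44×10⁻⁴ × 0.647) = 24.2 m/s

24 m/s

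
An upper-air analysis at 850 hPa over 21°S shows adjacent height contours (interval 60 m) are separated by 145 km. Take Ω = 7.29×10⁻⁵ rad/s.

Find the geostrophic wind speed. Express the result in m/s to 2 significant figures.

Coriolis parameter at 21°S:
f = 2Ω sin φ = 2 × 7.29×10⁻⁵ × sin 21° = 5.23×10⁻⁵ s⁻¹
Height gradient: |∂Z/∂n| = 60 m / 145000 m = 4.14×10⁻⁴
On a pressure surface, geostrophic balance gives V_g = (g/f)|∂Z/∂n|:
V_g = 9.81 × 4.14×10⁻⁴ / 5.23×10⁻⁵ = 77.7 m/s

78 m/s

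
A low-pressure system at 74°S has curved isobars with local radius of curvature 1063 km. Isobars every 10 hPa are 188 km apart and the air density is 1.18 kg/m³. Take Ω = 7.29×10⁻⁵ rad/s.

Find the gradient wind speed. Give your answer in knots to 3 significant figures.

52.9 knots

Coriolis parameter at 74°S:
f = 2Ω sin φ = 2 × 7.29×10⁻⁵ × sin 74° = 1.40×10⁻⁴ s⁻¹
Pressure gradient: |∂P/∂n| = 1000 Pa / 188000 m = 5.32×10⁻³ Pa/m
Geostrophic speed: V_g = |∂P/∂n|/(fρ) = 5.32×10⁻³/(1.40×10⁻⁴ × 1.18) = 32.2 m/s
Around a low, centrifugal force acts outward with Coriolis, so pressure-gradient force balances both:
(1/ρ)|∂P/∂n| = fV + V²/R  →  V² + fR·V − fR·V_g = 0
With fR = 1.40×10⁻⁴ × 1063×10³ m = 149 m/s:
V = [−fR + √((fR)² + 4 fR V_g)]/2 = [−149 + √(149² + 4×149×32.2)]/2 = 27.2 m/s
Subgeostrophic (V < V_g = 32.2 m/s), as expected around a low.
Converting: 27.2 m/s × 1.944 = 52.9 knots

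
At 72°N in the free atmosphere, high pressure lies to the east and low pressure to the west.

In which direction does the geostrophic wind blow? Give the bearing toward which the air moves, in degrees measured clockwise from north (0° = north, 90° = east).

The pressure-gradient force points toward the west (bearing 270°).
Geostrophic balance: in the Northern Hemisphere the Coriolis force deflects motion to the right, so the geostrophic wind blows 90° to the right of the pressure-gradient force (low pressure on the left).
Rotating 270° by 90° clockwise gives 000° — the wind blows toward the north.

000°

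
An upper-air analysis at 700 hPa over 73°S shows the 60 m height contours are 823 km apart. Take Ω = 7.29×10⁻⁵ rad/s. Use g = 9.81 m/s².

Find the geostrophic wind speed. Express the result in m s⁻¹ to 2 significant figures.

5.1 m s⁻¹

Coriolis parameter at 73°S:
f = 2Ω sin φ = 2 × 7.29×10⁻⁵ × sin 73° = 1.39×10⁻⁴ s⁻¹
Height gradient: |∂Z/∂n| = 60 m / 823000 m = 7.29×10⁻⁵
On a pressure surface, geostrophic balance gives V_g = (g/f)|∂Z/∂n|:
V_g = 9.81 × 7.29×10⁻⁵ / 1.39×10⁻⁴ = 5.13 m/s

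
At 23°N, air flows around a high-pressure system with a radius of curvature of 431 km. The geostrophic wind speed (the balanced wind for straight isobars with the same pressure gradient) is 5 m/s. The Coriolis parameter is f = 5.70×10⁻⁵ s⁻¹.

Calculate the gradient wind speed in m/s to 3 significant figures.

6.99 m/s

Around a high, pressure-gradient force acts outward with centrifugal, so Coriolis balances both:
fV = (1/ρ)|∂P/∂n| + V²/R  →  V² − fR·V + fR·V_g = 0
With fR = 5.70×10⁻⁵ × 431×10³ m = 24.6 m/s:
V = [fR − √((fR)² − 4 fR V_g)]/2 = [24.6 − √(24.6² − 4×24.6×5)]/2 = 6.99 m/s
Supergeostrophic (V > V_g = 5 m/s), as expected around a high.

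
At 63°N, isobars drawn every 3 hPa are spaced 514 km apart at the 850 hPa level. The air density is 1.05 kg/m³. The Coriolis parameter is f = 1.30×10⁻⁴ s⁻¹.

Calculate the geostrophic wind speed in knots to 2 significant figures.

8.3 knots

Pressure gradient: |∂P/∂n| = 300 Pa / 514000 m = 5.84×10⁻⁴ Pa/m
Geostrophic balance (pressure-gradient force = Coriolis force):
V_g = (1/(fρ)) |∂P/∂n| = 5.84×10⁻⁴ / (1.30×10⁻⁴ × 1.05) = 4.28 m/s
Converting: 4.28 m/s × 1.944 = 8.3 knots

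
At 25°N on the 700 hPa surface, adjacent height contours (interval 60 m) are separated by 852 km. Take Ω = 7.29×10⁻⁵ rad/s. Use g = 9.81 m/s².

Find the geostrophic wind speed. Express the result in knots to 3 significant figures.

21.8 knots

Coriolis parameter at 25°N:
f = 2Ω sin φ = 2 × 7.29×10⁻⁵ × sin 25° = 6.16×10⁻⁵ s⁻¹
Height gradient: |∂Z/∂n| = 60 m / 852000 m = 7.04×10⁻⁵
On a pressure surface, geostrophic balance gives V_g = (g/f)|∂Z/∂n|:
V_g = 9.81 × 7.04×10⁻⁵ / 6.16×10⁻⁵ = 11.2 m/s
Converting: 11.2 m/s × 1.944 = 21.8 knots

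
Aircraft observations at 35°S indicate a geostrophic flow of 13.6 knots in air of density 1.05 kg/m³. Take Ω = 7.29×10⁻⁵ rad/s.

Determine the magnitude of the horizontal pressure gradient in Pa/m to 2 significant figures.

6.1×10⁻⁴ Pa/m

Coriolis parameter at 35°S:
f = 2Ω sin φ = 2 × 7.29×10⁻⁵ × sin 35° = 8.36×10⁻⁵ s⁻¹
Wind speed in SI: 13.6 knots = 7.00 m/s
Geostrophic balance rearranged: |∂P/∂n| = f ρ V_g
|∂P/∂n| = 8.36×10⁻⁵ × 1.05 × 7.00 = 6.14×10⁻⁴ Pa/m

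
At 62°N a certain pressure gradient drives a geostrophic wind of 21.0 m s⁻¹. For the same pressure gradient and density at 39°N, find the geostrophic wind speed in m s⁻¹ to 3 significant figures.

29.5 m s⁻¹

With the same pressure gradient and density, V_g ∝ 1/f ∝ 1/sin φ.
V₂ = V₁ · sin φ₁ / sin φ₂ = 21.0 × sin 62° / sin 39°
V₂ = 21.0 × 0.8829/0.6293 = 29.5 m s⁻¹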